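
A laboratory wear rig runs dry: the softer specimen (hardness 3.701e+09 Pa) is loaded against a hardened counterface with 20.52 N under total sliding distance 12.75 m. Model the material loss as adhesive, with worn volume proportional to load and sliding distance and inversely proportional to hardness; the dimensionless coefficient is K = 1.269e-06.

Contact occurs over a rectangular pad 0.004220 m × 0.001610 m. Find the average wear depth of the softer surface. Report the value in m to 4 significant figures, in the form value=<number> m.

The algebra maintains full precision. The intermediates are shown rounded, and rounded just once: four significant digits.
Contact area A = 0.004220 m × 0.001610 m = 6.794e-06 m².
Working in SI base units: W = 20.52 N, H = 3.701e+09 Pa, K = 1.269e-06.
Archard volume V = K·W·L/H = 1.269e-06 · 20.52 · 12.75 / 3.701e+09 = 8.971e-14 m³.
Mean depth h = V/A = 8.971e-14 / 6.794e-06 = 1.320e-08 m.

value=1.320e-08 m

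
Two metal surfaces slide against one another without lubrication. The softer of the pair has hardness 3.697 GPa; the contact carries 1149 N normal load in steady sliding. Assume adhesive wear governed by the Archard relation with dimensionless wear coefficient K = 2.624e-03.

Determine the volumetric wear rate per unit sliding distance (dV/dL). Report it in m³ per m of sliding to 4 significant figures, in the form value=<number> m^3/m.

value=8.155e-10 m^3/m

Every step carries full float precision. Intermediates are shown rounded, and rounded just once: 4 significant digits.
Convert: Hardness H = 3.697 GPa = 3.697e+09 Pa.
In SI base units: W = 1149 N, H = 3.697e+09 Pa, K = 2.624e-03.
Rate of wear dV/dL = K·W/H, so: 2.624e-03 · 1149 / 3.697e+09 = 8.155e-10 m³/m.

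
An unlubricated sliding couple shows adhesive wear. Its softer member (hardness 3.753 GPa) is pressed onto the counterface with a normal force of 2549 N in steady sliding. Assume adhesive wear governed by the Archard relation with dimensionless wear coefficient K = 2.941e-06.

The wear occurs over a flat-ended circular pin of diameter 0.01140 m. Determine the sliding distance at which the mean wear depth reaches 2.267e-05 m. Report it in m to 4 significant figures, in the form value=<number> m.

value=1158 m

The intermediates are displayed rounded, and each operation holds exact precision — a single final rounding: four significant figures.
Hardness H = 3.753 GPa = 3.753e+09 Pa.
Contact area A = π·d²/4 = π·(0.01140 m)²/4 = 1.021e-04 m².
Working in SI base units: W = 2549 N, H = 3.753e+09 Pa, K = 2.941e-06.
Allowed volume V_lim = h_lim·A = 2.267e-05 · 1.021e-04 = 2.314e-09 m³.
Inverting, life L = V_lim·H/(K·W) = 2.314e-09 · 3.753e+09 / (2.941e-06 · 2549) = 1158 m.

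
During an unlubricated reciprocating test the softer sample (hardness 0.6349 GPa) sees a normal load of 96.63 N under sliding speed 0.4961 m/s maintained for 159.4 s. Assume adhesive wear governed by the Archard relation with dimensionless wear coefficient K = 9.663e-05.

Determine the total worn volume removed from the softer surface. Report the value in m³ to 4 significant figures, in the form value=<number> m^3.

value=1.163e-09 m^3

Intermediate values are printed rounded; the computation keeps exact precision; rounded once at the end, at 4 significant figures.
Convert: Distance covered L = v·t = 0.4961 m/s × 159.4 s = 79.08 m.
Convert: Hardness H = 0.6349 GPa = 6.349e+08 Pa.
SI base units throughout: W = 96.63 N, H = 6.349e+08 Pa, K = 9.663e-05.
Worn volume V = K·W·L/H = 9.663e-05 · 96.63 · 79.08 / 6.349e+08 = 1.163e-09 m³.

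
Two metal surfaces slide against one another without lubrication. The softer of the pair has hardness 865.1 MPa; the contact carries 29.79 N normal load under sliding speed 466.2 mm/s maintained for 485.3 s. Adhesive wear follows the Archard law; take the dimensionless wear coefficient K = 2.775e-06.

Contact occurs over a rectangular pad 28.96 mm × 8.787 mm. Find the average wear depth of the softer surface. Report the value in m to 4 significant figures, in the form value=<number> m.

value=8.496e-08 m

The algebra keeps full float precision. The intermediates are displayed rounded. Rounded just once, at 4 significant digits.
Convert: Sliding speed v = 466.2 mm/s = 0.4662 m/s. Path length L = v·t = 0.4662 m/s × 485.3 s = 226.2 m.
Convert: Hardness H = 865.1 MPa = 8.651e+08 Pa.
Convert: Pad sides 28.96 mm × 8.787 mm = 0.02896 m × 0.008787 m. Contact area A = 0.02896 m × 0.008787 m = 2.545e-04 m².
Working in SI base units: W = 29.79 N, H = 8.651e+08 Pa, K = 2.775e-06.
By Archard's law, V = K·W·L/H = 2.775e-06 · 29.79 · 226.2 / 8.651e+08 = 2.162e-11 m³.
Average depth h = V/A = 2.162e-11 / 2.545e-04 = 8.496e-08 m.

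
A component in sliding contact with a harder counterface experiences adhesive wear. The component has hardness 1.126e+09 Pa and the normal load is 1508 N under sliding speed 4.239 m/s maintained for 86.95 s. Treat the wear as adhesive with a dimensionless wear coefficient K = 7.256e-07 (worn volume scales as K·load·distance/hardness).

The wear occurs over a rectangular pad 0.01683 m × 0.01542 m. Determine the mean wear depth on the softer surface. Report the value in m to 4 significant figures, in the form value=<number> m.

value=1.380e-06 m

All arithmetic carries full precision — printed values are rounded; a lone final rounding: four significant digits.
Convert: Total distance L = v·t = 4.239 m/s × 86.95 s = 368.6 m.
Convert: Contact area A = 0.01683 m × 0.01542 m = 2.595e-04 m².
Working in SI base units: W = 1508 N, H = 1.126e+09 Pa, K = 7.256e-07.
Worn volume V = K·W·L/H = 7.256e-07 · 1508 · 368.6 / 1.126e+09 = 3.582e-10 m³.
Depth h = V/A = 3.582e-10 / 2.595e-04 = 1.380e-06 m.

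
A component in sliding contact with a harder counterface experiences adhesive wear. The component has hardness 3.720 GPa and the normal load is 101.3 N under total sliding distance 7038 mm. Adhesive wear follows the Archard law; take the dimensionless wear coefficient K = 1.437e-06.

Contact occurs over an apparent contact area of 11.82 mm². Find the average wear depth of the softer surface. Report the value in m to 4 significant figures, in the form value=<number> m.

All working math keeps exact precision — the intermediates are printed rounded. Rounded once at the end, at 4 significant digits.
Convert: Distance L = 7038 mm = 7.038 m.
Convert: Hardness H = 3.720 GPa = 3.720e+09 Pa.
Convert: Contact area A = 11.82 mm² = 1.182e-05 m².
Expressed in SI base units: W = 101.3 N, H = 3.720e+09 Pa, K = 1.437e-06.
Worn volume V = K·W·L/H = 1.437e-06 · 101.3 · 7.038 / 3.720e+09 = 2.754e-13 m³.
Mean depth h = V/A = 2.754e-13 / 1.182e-05 = 2.330e-08 m.

value=2.330e-08 m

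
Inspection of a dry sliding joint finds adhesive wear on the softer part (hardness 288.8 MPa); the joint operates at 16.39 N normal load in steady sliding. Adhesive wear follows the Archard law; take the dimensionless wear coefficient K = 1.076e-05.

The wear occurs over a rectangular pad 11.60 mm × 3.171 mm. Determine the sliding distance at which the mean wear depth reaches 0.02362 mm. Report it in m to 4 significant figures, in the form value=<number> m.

value=1423 m

The intermediates are printed rounded. All arithmetic keeps full float precision, and rounded just once to four significant figures.
Convert: Hardness H = 288.8 MPa = 2.888e+08 Pa.
Convert: Pad sides 11.60 mm × 3.171 mm = 0.01160 m × 0.003171 m. Contact area A = 0.01160 m × 0.003171 m = 3.678e-05 m².
Convert: Depth limit h_lim = 0.02362 mm = 2.362e-05 m.
In SI base units: W = 16.39 N, H = 2.888e+08 Pa, K = 1.076e-05.
At the depth limit, V_lim = h_lim·A = 2.362e-05 · 3.678e-05 = 8.688e-10 m³.
Thus life L = V_lim·H/(K·W) = 8.688e-10 · 2.888e+08 / (1.076e-05 · 16.39) = 1423 m.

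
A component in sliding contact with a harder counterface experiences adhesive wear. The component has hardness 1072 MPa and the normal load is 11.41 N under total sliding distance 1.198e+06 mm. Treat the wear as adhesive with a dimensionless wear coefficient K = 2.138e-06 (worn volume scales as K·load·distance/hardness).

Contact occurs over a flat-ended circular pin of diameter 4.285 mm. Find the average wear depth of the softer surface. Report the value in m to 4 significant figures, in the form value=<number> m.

Intermediates are printed rounded, and every step keeps full precision; a lone final rounding: 4 significant digits.
Convert: Total distance L = 1.198e+06 mm = 1198 m.
Convert: Hardness H = 1072 MPa = 1.072e+09 Pa.
Convert: Pin diameter d = 4.285 mm = 0.004285 m. Contact area A = π·d²/4 = π·(0.004285 m)²/4 = 1.442e-05 m².
Expressed in SI base units: W = 11.41 N, H = 1.072e+09 Pa, K = 2.138e-06.
By Archard's law, V = K·W·L/H = 2.138e-06 · 11.41 · 1198 / 1.072e+09 = 2.726e-11 m³.
Depth h = V/A = 2.726e-11 / 1.442e-05 = 1.890e-06 m.

value=1.890e-06 m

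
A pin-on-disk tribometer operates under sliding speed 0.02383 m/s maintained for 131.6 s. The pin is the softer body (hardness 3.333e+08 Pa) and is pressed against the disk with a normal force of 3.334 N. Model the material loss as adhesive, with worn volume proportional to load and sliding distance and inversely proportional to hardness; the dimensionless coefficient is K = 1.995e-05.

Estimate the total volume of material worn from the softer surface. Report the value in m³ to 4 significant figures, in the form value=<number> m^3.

value=6.258e-13 m^3

All working math carries exact precision. Shown intermediates are rounded, and a single final rounding to four significant digits.
The distance L = v·t = 0.02383 m/s × 131.6 s = 3.136 m.
As SI base values: W = 3.334 N, H = 3.333e+08 Pa, K = 1.995e-05.
Apply Archard: V = K·W·L/H = 1.995e-05 · 3.334 · 3.136 / 3.333e+08 = 6.258e-13 m³.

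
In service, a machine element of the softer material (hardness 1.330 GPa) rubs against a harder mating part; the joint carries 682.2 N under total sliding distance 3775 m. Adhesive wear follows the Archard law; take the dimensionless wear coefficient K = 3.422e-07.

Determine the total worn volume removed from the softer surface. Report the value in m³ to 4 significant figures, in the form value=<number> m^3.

value=6.626e-10 m^3

The intermediates are displayed rounded — the computation maintains exact precision; one last rounding, at 4 significant digits.
Convert: Hardness H = 1.330 GPa = 1.330e+09 Pa.
As SI base values: W = 682.2 N, H = 1.330e+09 Pa, K = 3.422e-07.
Archard volume V = K·W·L/H = 3.422e-07 · 682.2 · 3775 / 1.330e+09 = 6.626e-10 m³.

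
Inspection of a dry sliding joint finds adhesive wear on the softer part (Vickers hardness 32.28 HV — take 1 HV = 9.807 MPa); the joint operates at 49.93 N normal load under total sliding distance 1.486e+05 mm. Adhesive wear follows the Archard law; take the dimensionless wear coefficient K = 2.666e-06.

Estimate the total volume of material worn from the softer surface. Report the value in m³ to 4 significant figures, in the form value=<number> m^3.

The computation carries full precision — quoted intermediates are rounded. Rounded just once: 4 significant digits.
Convert: Distance L = 1.486e+05 mm = 148.6 m.
Convert: Hardness H = 32.28 HV × 9.807 MPa/HV = 316.6 MPa = 3.166e+08 Pa.
Restated in SI base units: W = 49.93 N, H = 3.166e+08 Pa, K = 2.666e-06.
Apply Archard: V = K·W·L/H = 2.666e-06 · 49.93 · 148.6 / 3.166e+08 = 6.248e-11 m³.

value=6.248e-11 m^3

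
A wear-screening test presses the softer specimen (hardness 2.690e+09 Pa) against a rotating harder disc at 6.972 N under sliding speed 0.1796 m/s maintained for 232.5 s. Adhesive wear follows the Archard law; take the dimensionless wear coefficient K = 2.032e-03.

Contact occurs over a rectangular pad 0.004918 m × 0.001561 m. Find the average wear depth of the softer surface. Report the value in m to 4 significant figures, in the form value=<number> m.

Intermediate values appear rounded. Each operation holds full float precision — one final rounding to 4 significant figures.
Distance L = v·t = 0.1796 m/s × 232.5 s = 41.76 m.
Contact area A = 0.004918 m × 0.001561 m = 7.677e-06 m².
In SI base units: W = 6.972 N, H = 2.690e+09 Pa, K = 2.032e-03.
Wear volume V = K·W·L/H = 2.032e-03 · 6.972 · 41.76 / 2.690e+09 = 2.199e-10 m³.
Average depth h = V/A = 2.199e-10 / 7.677e-06 = 2.865e-05 m.

value=2.865e-05 m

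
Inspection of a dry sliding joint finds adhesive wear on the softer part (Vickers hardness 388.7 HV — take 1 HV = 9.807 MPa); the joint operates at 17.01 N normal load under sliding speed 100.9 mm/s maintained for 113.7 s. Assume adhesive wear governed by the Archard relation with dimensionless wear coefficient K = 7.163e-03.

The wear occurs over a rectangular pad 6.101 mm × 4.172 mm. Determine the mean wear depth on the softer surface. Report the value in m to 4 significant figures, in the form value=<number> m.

The intermediates are printed rounded; each operation maintains full float precision, and a lone final rounding to 4 significant figures.
Convert: Sliding speed v = 100.9 mm/s = 0.1009 m/s. Path length L = v·t = 0.1009 m/s × 113.7 s = 11.47 m.
Convert: Hardness H = 388.7 HV × 9.807 MPa/HV = 3812 MPa = 3.812e+09 Pa.
Convert: Pad sides 6.101 mm × 4.172 mm = 0.006101 m × 0.004172 m. Contact area A = 0.006101 m × 0.004172 m = 2.545e-05 m².
SI base units throughout: W = 17.01 N, H = 3.812e+09 Pa, K = 7.163e-03.
Wear volume V = K·W·L/H = 7.163e-03 · 17.01 · 11.47 / 3.812e+09 = 3.667e-10 m³.
Mean wear depth h = V/A = 3.667e-10 / 2.545e-05 = 1.441e-05 m.

value=1.441e-05 m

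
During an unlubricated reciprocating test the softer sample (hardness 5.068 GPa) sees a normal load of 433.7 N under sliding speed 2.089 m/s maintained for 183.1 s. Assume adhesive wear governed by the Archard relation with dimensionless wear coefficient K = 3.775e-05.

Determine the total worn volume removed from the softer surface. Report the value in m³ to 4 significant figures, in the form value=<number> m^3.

value=1.236e-09 m^3

Every step runs at full float precision. Displayed values are rounded; rounded once at the end: four significant figures.
Path length L = v·t = 2.089 m/s × 183.1 s = 382.5 m.
Hardness H = 5.068 GPa = 5.068e+09 Pa.
SI base units throughout: W = 433.7 N, H = 5.068e+09 Pa, K = 3.775e-05.
Archard relation: V = K·W·L/H = 3.775e-05 · 433.7 · 382.5 / 5.068e+09 = 1.236e-09 m³.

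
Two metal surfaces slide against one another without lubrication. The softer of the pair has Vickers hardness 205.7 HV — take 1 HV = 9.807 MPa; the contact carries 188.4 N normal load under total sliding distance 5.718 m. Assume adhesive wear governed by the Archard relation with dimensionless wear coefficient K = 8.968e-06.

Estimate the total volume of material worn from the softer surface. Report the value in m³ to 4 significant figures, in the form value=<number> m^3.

value=4.789e-12 m^3

Intermediates appear rounded; all arithmetic maintains full float precision, and rounded just once: 4 significant figures.
Convert: Hardness H = 205.7 HV × 9.807 MPa/HV = 2017 MPa = 2.017e+09 Pa.
Expressed in SI base units: W = 188.4 N, H = 2.017e+09 Pa, K = 8.968e-06.
By Archard's law, V = K·W·L/H = 8.968e-06 · 188.4 · 5.718 / 2.017e+09 = 4.789e-12 m³.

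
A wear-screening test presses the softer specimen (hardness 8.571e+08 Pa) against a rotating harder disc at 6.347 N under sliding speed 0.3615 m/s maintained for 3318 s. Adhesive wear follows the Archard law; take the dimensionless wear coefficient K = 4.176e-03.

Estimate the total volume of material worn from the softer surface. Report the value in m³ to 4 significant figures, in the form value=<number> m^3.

Printed values are rounded — every step keeps full precision. Rounded once at the end: four significant figures.
Convert: Path length L = v·t = 0.3615 m/s × 3318 s = 1199 m.
In SI base units: W = 6.347 N, H = 8.571e+08 Pa, K = 4.176e-03.
Volume removed: V = K·W·L/H = 4.176e-03 · 6.347 · 1199 / 8.571e+08 = 3.709e-08 m³.

value=3.709e-08 m^3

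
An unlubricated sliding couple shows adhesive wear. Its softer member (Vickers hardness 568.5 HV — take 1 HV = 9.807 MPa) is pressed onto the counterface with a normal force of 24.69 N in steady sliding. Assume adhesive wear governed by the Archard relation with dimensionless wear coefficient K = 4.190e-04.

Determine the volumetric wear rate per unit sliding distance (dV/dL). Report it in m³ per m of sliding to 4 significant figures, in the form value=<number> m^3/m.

value=1.856e-12 m^3/m

Intermediates are displayed rounded. The computation keeps exact precision — one final rounding: 4 significant digits.
Hardness H = 568.5 HV × 9.807 MPa/HV = 5575 MPa = 5.575e+09 Pa.
Working in SI base units: W = 24.69 N, H = 5.575e+09 Pa, K = 4.190e-04.
Rate of wear dV/dL = K·W/H (independent of L): 4.190e-04 · 24.69 / 5.575e+09 = 1.856e-12 m³/m.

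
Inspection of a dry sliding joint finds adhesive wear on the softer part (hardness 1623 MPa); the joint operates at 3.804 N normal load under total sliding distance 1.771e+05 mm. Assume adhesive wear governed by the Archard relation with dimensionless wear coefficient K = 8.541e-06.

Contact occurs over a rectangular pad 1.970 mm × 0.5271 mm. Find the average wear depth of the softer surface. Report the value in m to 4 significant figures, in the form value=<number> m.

value=3.414e-06 m

Shown intermediates are rounded, and every step holds exact precision. Rounded once at the end, at four significant digits.
Path length L = 1.771e+05 mm = 177.1 m.
Hardness H = 1623 MPa = 1.623e+09 Pa.
Pad sides 1.970 mm × 0.5271 mm = 1.970e-03 m × 5.271e-04 m. Contact area A = 1.970e-03 m × 5.271e-04 m = 1.038e-06 m².
Collected in SI base units: W = 3.804 N, H = 1.623e+09 Pa, K = 8.541e-06.
Worn volume V = K·W·L/H = 8.541e-06 · 3.804 · 177.1 / 1.623e+09 = 3.545e-12 m³.
Depth of wear h = V/A = 3.545e-12 / 1.038e-06 = 3.414e-06 m.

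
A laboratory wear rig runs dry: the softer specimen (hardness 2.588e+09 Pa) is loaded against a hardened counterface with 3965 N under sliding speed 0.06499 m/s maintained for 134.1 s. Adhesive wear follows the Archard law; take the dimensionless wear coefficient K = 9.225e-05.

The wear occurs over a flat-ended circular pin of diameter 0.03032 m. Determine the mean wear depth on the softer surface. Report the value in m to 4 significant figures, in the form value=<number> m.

value=1.706e-06 m

Intermediate values appear rounded, and every step maintains full float precision, and rounded just once, at four significant figures.
Distance covered L = v·t = 0.06499 m/s × 134.1 s = 8.715 m.
Contact area A = π·d²/4 = π·(0.03032 m)²/4 = 7.220e-04 m².
Restated in SI base units: W = 3965 N, H = 2.588e+09 Pa, K = 9.225e-05.
Volume removed: V = K·W·L/H = 9.225e-05 · 3965 · 8.715 / 2.588e+09 = 1.232e-09 m³.
Depth of wear h = V/A = 1.232e-09 / 7.220e-04 = 1.706e-06 m.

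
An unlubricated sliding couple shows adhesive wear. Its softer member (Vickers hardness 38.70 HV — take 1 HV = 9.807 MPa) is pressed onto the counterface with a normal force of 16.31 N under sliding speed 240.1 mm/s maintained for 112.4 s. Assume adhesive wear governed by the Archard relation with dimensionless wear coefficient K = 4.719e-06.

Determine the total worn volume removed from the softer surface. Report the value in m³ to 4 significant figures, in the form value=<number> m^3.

Intermediate values are printed rounded; each operation keeps exact precision. Rounded just once, at 4 significant digits.
Convert: Sliding speed v = 240.1 mm/s = 0.2401 m/s. Sliding distance L = v·t = 0.2401 m/s × 112.4 s = 26.99 m.
Convert: Hardness H = 38.70 HV × 9.807 MPa/HV = 379.5 MPa = 3.795e+08 Pa.
Expressed in SI base units: W = 16.31 N, H = 3.795e+08 Pa, K = 4.719e-06.
The Archard volume V = K·W·L/H = 4.719e-06 · 16.31 · 26.99 / 3.795e+08 = 5.473e-12 m³.

value=5.473e-12 m^3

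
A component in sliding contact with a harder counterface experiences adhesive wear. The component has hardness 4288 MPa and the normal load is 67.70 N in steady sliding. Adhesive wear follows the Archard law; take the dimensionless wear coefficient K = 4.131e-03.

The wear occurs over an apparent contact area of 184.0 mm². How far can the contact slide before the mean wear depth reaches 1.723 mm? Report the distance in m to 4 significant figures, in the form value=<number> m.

value=4861 m

Intermediates appear rounded, and all arithmetic keeps exact precision, and a lone final rounding, at four significant figures.
Convert: Hardness H = 4288 MPa = 4.288e+09 Pa.
Convert: Contact area A = 184.0 mm² = 1.840e-04 m².
Convert: Depth limit h_lim = 1.723 mm = 0.001723 m.
SI base units throughout: W = 67.70 N, H = 4.288e+09 Pa, K = 4.131e-03.
Allowed volume V_lim = h_lim·A = 0.001723 · 1.840e-04 = 3.170e-07 m³.
So the life L = V_lim·H/(K·W) = 3.170e-07 · 4.288e+09 / (4.131e-03 · 67.70) = 4861 m.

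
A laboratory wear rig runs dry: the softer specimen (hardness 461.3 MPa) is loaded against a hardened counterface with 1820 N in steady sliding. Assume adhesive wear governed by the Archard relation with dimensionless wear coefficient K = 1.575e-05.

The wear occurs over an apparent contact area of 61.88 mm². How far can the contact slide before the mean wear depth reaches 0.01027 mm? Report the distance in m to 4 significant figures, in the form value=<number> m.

value=10.23 m

The algebra holds full float precision, and displayed values are rounded. Rounded once at the end to four significant figures.
Hardness H = 461.3 MPa = 4.613e+08 Pa.
Contact area A = 61.88 mm² = 6.188e-05 m².
Depth limit h_lim = 0.01027 mm = 1.027e-05 m.
Expressed in SI base units: W = 1820 N, H = 4.613e+08 Pa, K = 1.575e-05.
Allowed volume V_lim = h_lim·A = 1.027e-05 · 6.188e-05 = 6.355e-10 m³.
Sliding life L = V_lim·H/(K·W) = 6.355e-10 · 4.613e+08 / (1.575e-05 · 1820) = 10.23 m.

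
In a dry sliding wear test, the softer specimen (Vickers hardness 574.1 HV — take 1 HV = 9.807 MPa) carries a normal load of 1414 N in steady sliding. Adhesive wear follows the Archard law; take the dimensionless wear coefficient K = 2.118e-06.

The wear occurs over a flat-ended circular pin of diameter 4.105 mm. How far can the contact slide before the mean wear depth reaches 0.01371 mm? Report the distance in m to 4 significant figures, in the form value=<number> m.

Each operation keeps full float precision. Displayed values are rounded — a single final rounding to 4 significant figures.
Convert: Hardness H = 574.1 HV × 9.807 MPa/HV = 5630 MPa = 5.630e+09 Pa.
Convert: Pin diameter d = 4.105 mm = 0.004105 m. Contact area A = π·d²/4 = π·(0.004105 m)²/4 = 1.323e-05 m².
Convert: Depth limit h_lim = 0.01371 mm = 1.371e-05 m.
Working in SI base units: W = 1414 N, H = 5.630e+09 Pa, K = 2.118e-06.
Permissible volume V_lim = h_lim·A = 1.371e-05 · 1.323e-05 = 1.814e-10 m³.
Thus life L = V_lim·H/(K·W) = 1.814e-10 · 5.630e+09 / (2.118e-06 · 1414) = 341.1 m.

value=341.1 m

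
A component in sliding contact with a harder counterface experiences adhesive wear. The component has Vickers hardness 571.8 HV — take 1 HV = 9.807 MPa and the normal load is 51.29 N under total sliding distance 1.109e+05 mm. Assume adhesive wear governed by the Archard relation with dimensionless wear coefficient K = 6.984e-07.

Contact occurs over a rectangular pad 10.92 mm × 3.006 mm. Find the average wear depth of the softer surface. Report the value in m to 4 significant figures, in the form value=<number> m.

The intermediates are printed rounded, and every step runs at exact precision; one last rounding: 4 significant figures.
Convert: Distance L = 1.109e+05 mm = 110.9 m.
Convert: Hardness H = 571.8 HV × 9.807 MPa/HV = 5608 MPa = 5.608e+09 Pa.
Convert: Pad sides 10.92 mm × 3.006 mm = 0.01092 m × 0.003006 m. Contact area A = 0.01092 m × 0.003006 m = 3.283e-05 m².
Working in SI base units: W = 51.29 N, H = 5.608e+09 Pa, K = 6.984e-07.
Worn volume V = K·W·L/H = 6.984e-07 · 51.29 · 110.9 / 5.608e+09 = 7.084e-13 m³.
Mean depth h = V/A = 7.084e-13 / 3.283e-05 = 2.158e-08 m.

value=2.158e-08 m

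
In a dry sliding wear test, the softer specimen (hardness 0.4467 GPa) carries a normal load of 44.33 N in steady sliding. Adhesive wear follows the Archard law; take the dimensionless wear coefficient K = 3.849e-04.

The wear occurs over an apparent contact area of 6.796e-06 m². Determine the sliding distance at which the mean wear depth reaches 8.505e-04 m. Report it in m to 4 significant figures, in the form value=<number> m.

Intermediate values are shown rounded — each operation maintains full float precision; a lone final rounding to four significant digits.
Convert: Hardness H = 0.4467 GPa = 4.467e+08 Pa.
Expressed in SI base units: W = 44.33 N, H = 4.467e+08 Pa, K = 3.849e-04.
Wearable volume V_lim = h_lim·A = 8.505e-04 · 6.796e-06 = 5.780e-09 m³.
Thus life L = V_lim·H/(K·W) = 5.780e-09 · 4.467e+08 / (3.849e-04 · 44.33) = 151.3 m.

value=151.3 m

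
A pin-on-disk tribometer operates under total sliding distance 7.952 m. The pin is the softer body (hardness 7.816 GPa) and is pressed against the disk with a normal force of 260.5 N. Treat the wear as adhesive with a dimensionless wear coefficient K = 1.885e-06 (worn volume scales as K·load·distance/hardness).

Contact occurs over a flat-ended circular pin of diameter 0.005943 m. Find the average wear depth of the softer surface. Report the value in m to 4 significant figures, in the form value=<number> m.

The intermediates are printed rounded, and each operation carries full float precision — a single final rounding, at 4 significant digits.
Hardness H = 7.816 GPa = 7.816e+09 Pa.
Contact area A = π·d²/4 = π·(0.005943 m)²/4 = 2.774e-05 m².
Working in SI base units: W = 260.5 N, H = 7.816e+09 Pa, K = 1.885e-06.
Wear volume V = K·W·L/H = 1.885e-06 · 260.5 · 7.952 / 7.816e+09 = 4.996e-13 m³.
Average depth h = V/A = 4.996e-13 / 2.774e-05 = 1.801e-08 m.

value=1.801e-08 m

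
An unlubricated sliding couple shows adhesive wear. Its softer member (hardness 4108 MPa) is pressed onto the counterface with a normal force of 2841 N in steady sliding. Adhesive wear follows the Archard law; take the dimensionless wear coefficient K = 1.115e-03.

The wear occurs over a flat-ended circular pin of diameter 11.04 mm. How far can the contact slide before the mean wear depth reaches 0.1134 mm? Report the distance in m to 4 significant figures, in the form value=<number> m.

Intermediate values are displayed rounded; all working math maintains full precision; one last rounding: four significant digits.
Convert: Hardness H = 4108 MPa = 4.108e+09 Pa.
Convert: Pin diameter d = 11.04 mm = 0.01104 m. Contact area A = π·d²/4 = π·(0.01104 m)²/4 = 9.573e-05 m².
Convert: Depth limit h_lim = 0.1134 mm = 1.134e-04 m.
Expressed in SI base units: W = 2841 N, H = 4.108e+09 Pa, K = 1.115e-03.
Limit volume V_lim = h_lim·A = 1.134e-04 · 9.573e-05 = 1.086e-08 m³.
Sliding life L = V_lim·H/(K·W) = 1.086e-08 · 4.108e+09 / (1.115e-03 · 2841) = 14.08 m.

value=14.08 m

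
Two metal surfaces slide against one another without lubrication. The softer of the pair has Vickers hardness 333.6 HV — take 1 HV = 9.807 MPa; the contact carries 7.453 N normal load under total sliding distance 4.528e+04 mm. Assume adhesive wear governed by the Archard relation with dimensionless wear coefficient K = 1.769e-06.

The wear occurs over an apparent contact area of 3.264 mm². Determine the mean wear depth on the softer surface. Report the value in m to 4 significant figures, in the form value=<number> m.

value=5.591e-08 m

Shown intermediates are rounded, and the computation holds full precision, and rounded just once: four significant figures.
Convert: Distance covered L = 4.528e+04 mm = 45.28 m.
Convert: Hardness H = 333.6 HV × 9.807 MPa/HV = 3272 MPa = 3.272e+09 Pa.
Convert: Contact area A = 3.264 mm² = 3.264e-06 m².
In SI base units, W = 7.453 N, H = 3.272e+09 Pa, K = 1.769e-06.
Worn volume V = K·W·L/H = 1.769e-06 · 7.453 · 45.28 / 3.272e+09 = 1.825e-13 m³.
Mean depth h = V/A = 1.825e-13 / 3.264e-06 = 5.591e-08 m.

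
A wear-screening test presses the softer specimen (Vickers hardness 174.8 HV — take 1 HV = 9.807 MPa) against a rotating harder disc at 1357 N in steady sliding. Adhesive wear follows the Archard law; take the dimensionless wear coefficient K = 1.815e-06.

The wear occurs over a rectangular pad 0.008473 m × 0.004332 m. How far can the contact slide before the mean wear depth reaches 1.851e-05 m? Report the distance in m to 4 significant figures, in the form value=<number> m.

The algebra keeps exact precision, and intermediates appear rounded — one last rounding to 4 significant digits.
Hardness H = 174.8 HV × 9.807 MPa/HV = 1714 MPa = 1.714e+09 Pa.
Contact area A = 0.008473 m × 0.004332 m = 3.671e-05 m².
SI base units throughout: W = 1357 N, H = 1.714e+09 Pa, K = 1.815e-06.
Volume at the limit: V_lim = h_lim·A = 1.851e-05 · 3.671e-05 = 6.794e-10 m³.
Sliding life L = V_lim·H/(K·W) = 6.794e-10 · 1.714e+09 / (1.815e-06 · 1357) = 472.9 m.

value=472.9 m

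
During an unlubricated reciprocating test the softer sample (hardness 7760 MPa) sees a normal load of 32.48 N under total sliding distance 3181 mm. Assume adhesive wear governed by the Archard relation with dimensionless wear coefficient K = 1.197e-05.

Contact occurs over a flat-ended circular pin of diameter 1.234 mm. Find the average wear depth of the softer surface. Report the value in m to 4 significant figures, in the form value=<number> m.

value=1.333e-07 m

The algebra carries exact precision; the intermediates are shown rounded; a single final rounding: 4 significant digits.
Convert: Distance covered L = 3181 mm = 3.181 m.
Convert: Hardness H = 7760 MPa = 7.760e+09 Pa.
Convert: Pin diameter d = 1.234 mm = 0.001234 m. Contact area A = π·d²/4 = π·(0.001234 m)²/4 = 1.196e-06 m².
Collected in SI base units: W = 32.48 N, H = 7.760e+09 Pa, K = 1.197e-05.
Volume removed: V = K·W·L/H = 1.197e-05 · 32.48 · 3.181 / 7.760e+09 = 1.594e-13 m³.
Depth of wear h = V/A = 1.594e-13 / 1.196e-06 = 1.333e-07 m.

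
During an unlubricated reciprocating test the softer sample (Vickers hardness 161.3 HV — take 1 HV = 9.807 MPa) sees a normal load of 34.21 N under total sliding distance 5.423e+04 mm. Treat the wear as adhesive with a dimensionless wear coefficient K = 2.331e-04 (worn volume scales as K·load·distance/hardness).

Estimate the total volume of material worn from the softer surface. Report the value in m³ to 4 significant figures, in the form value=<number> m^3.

value=2.734e-10 m^3

Shown intermediates are rounded — all working math holds exact precision — rounded once at the end, at four significant figures.
Convert: Distance L = 5.423e+04 mm = 54.23 m.
Convert: Hardness H = 161.3 HV × 9.807 MPa/HV = 1582 MPa = 1.582e+09 Pa.
SI base units throughout: W = 34.21 N, H = 1.582e+09 Pa, K = 2.331e-04.
Apply Archard: V = K·W·L/H = 2.331e-04 · 34.21 · 54.23 / 1.582e+09 = 2.734e-10 m³.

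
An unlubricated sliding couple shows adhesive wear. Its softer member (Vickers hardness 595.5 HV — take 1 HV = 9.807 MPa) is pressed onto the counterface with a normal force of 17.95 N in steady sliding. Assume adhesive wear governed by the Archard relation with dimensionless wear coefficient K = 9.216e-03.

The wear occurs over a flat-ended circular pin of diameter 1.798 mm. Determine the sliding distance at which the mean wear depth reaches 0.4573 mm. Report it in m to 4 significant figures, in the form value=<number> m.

All arithmetic runs at exact precision. Displayed values are rounded. Rounded just once to 4 significant figures.
Hardness H = 595.5 HV × 9.807 MPa/HV = 5840 MPa = 5.840e+09 Pa.
Pin diameter d = 1.798 mm = 0.001798 m. Contact area A = π·d²/4 = π·(0.001798 m)²/4 = 2.539e-06 m².
Depth limit h_lim = 0.4573 mm = 4.573e-04 m.
SI base units throughout: W = 17.95 N, H = 5.840e+09 Pa, K = 9.216e-03.
Allowed volume V_lim = h_lim·A = 4.573e-04 · 2.539e-06 = 1.161e-09 m³.
So the life L = V_lim·H/(K·W) = 1.161e-09 · 5.840e+09 / (9.216e-03 · 17.95) = 40.99 m.

value=40.99 m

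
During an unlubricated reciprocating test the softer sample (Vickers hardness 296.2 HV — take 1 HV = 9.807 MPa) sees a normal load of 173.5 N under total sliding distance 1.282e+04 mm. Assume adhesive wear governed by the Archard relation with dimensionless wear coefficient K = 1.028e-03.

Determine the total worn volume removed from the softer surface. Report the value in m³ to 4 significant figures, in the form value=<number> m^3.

value=7.872e-10 m^3

Shown intermediates are rounded. Every step runs at exact precision; rounded once at the end: four significant digits.
Convert: Distance covered L = 1.282e+04 mm = 12.82 m.
Convert: Hardness H = 296.2 HV × 9.807 MPa/HV = 2905 MPa = 2.905e+09 Pa.
Collected in SI base units: W = 173.5 N, H = 2.905e+09 Pa, K = 1.028e-03.
Volume removed: V = K·W·L/H = 1.028e-03 · 173.5 · 12.82 / 2.905e+09 = 7.872e-10 m³.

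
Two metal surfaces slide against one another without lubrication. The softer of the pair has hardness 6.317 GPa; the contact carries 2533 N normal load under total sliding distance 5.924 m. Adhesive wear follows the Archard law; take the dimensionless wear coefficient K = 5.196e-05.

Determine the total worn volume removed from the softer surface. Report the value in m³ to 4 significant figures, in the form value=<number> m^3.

value=1.234e-10 m^3

Every step runs at full float precision; the intermediates are displayed rounded; one final rounding: 4 significant digits.
Convert: Hardness H = 6.317 GPa = 6.317e+09 Pa.
Restated in SI base units: W = 2533 N, H = 6.317e+09 Pa, K = 5.196e-05.
By Archard's law, V = K·W·L/H = 5.196e-05 · 2533 · 5.924 / 6.317e+09 = 1.234e-10 m³.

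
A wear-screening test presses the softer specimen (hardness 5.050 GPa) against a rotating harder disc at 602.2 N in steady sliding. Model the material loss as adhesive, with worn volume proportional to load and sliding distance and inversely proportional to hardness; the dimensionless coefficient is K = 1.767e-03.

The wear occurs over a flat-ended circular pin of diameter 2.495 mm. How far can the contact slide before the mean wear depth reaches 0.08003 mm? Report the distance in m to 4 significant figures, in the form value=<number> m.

value=1.857 m

Intermediate values are shown rounded — all working math keeps exact precision — rounded just once, at 4 significant figures.
Hardness H = 5.050 GPa = 5.050e+09 Pa.
Pin diameter d = 2.495 mm = 0.002495 m. Contact area A = π·d²/4 = π·(0.002495 m)²/4 = 4.889e-06 m².
Depth limit h_lim = 0.08003 mm = 8.003e-05 m.
Restated in SI base units: W = 602.2 N, H = 5.050e+09 Pa, K = 1.767e-03.
Limit volume V_lim = h_lim·A = 8.003e-05 · 4.889e-06 = 3.913e-10 m³.
Sliding life L = V_lim·H/(K·W) = 3.913e-10 · 5.050e+09 / (1.767e-03 · 602.2) = 1.857 m.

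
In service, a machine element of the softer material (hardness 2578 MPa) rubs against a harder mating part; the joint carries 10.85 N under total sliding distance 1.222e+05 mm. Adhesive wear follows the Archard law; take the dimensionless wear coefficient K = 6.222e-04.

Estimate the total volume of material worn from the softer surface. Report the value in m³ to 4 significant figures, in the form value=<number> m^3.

value=3.200e-10 m^3

All arithmetic maintains full precision — intermediate values are shown rounded. Rounded just once to 4 significant figures.
Distance covered L = 1.222e+05 mm = 122.2 m.
Hardness H = 2578 MPa = 2.578e+09 Pa.
Restated in SI base units: W = 10.85 N, H = 2.578e+09 Pa, K = 6.222e-04.
Archard relation: V = K·W·L/H = 6.222e-04 · 10.85 · 122.2 / 2.578e+09 = 3.200e-10 m³.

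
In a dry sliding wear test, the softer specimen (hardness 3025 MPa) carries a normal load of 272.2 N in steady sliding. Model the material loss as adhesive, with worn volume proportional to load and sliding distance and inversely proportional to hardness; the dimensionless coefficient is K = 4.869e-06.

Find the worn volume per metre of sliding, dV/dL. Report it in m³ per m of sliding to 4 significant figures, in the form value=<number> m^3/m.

Intermediates are printed rounded — all working math maintains full precision, and a lone final rounding, at 4 significant digits.
Convert: Hardness H = 3025 MPa = 3.025e+09 Pa.
Expressed in SI base units: W = 272.2 N, H = 3.025e+09 Pa, K = 4.869e-06.
Wear rate dV/dL = K·W/H, so: 4.869e-06 · 272.2 / 3.025e+09 = 4.381e-13 m³/m.

value=4.381e-13 m^3/m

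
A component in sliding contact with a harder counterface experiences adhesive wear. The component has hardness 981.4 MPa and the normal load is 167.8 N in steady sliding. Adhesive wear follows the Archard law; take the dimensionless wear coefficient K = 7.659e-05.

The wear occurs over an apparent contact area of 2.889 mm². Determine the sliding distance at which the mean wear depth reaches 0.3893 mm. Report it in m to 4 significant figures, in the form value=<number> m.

value=85.88 m

Intermediates appear rounded. Each operation maintains full precision. Rounded once at the end: four significant digits.
Hardness H = 981.4 MPa = 9.814e+08 Pa.
Contact area A = 2.889 mm² = 2.889e-06 m².
Depth limit h_lim = 0.3893 mm = 3.893e-04 m.
As SI base values: W = 167.8 N, H = 9.814e+08 Pa, K = 7.659e-05.
Volume at the limit: V_lim = h_lim·A = 3.893e-04 · 2.889e-06 = 1.125e-09 m³.
So the life L = V_lim·H/(K·W) = 1.125e-09 · 9.814e+08 / (7.659e-05 · 167.8) = 85.88 m.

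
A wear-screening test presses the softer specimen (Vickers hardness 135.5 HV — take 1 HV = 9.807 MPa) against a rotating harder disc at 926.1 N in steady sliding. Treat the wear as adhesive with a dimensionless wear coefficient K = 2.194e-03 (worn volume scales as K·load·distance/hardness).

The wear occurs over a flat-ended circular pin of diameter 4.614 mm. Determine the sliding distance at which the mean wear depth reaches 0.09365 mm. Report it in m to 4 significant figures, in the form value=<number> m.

Displayed values are rounded; the computation runs at full float precision, and a single final rounding, at 4 significant digits.
Hardness H = 135.5 HV × 9.807 MPa/HV = 1329 MPa = 1.329e+09 Pa.
Pin diameter d = 4.614 mm = 0.004614 m. Contact area A = π·d²/4 = π·(0.004614 m)²/4 = 1.672e-05 m².
Depth limit h_lim = 0.09365 mm = 9.365e-05 m.
Collected in SI base units: W = 926.1 N, H = 1.329e+09 Pa, K = 2.194e-03.
Allowed volume V_lim = h_lim·A = 9.365e-05 · 1.672e-05 = 1.566e-09 m³.
Life L = V_lim·H/(K·W) = 1.566e-09 · 1.329e+09 / (2.194e-03 · 926.1) = 1.024 m.

value=1.024 m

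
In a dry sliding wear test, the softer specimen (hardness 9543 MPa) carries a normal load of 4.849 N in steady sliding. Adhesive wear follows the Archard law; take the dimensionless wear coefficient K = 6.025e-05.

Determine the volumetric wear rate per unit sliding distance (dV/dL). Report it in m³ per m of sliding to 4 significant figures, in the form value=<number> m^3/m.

Intermediates are displayed rounded; all working math runs at full float precision. Rounded just once, at four significant digits.
Convert: Hardness H = 9543 MPa = 9.543e+09 Pa.
In SI base units, W = 4.849 N, H = 9.543e+09 Pa, K = 6.025e-05.
Volumetric rate dV/dL = K·W/H, so: 6.025e-05 · 4.849 / 9.543e+09 = 3.061e-14 m³/m.

value=3.061e-14 m^3/m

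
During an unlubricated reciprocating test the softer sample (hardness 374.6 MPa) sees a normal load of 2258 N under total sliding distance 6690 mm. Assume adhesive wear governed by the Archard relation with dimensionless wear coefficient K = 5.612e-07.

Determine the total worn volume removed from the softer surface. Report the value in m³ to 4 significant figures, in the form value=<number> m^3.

value=2.263e-11 m^3

Each operation holds full precision. The intermediates are displayed rounded — rounded once at the end, at four significant figures.
The distance L = 6690 mm = 6.690 m.
Hardness H = 374.6 MPa = 3.746e+08 Pa.
In SI base units: W = 2258 N, H = 3.746e+08 Pa, K = 5.612e-07.
Archard relation: V = K·W·L/H = 5.612e-07 · 2258 · 6.690 / 3.746e+08 = 2.263e-11 m³.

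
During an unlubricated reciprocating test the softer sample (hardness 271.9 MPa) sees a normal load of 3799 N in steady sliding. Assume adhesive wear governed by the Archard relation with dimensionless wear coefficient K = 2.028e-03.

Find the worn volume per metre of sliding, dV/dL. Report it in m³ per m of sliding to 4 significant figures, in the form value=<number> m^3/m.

Shown intermediates are rounded. The algebra maintains full float precision, and a single final rounding: four significant digits.
Convert: Hardness H = 271.9 MPa = 2.719e+08 Pa.
In SI base units: W = 3799 N, H = 2.719e+08 Pa, K = 2.028e-03.
Rate of wear dV/dL = K·W/H (no L dependence): 2.028e-03 · 3799 / 2.719e+08 = 2.834e-08 m³/m.

value=2.834e-08 m^3/m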